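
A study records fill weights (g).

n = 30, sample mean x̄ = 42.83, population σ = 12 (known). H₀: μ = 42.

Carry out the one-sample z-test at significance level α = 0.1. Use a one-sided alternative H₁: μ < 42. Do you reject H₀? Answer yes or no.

reject H₀: no

SE = σ/√n = 12/√30 = 2.1909
z = (x̄−μ₀)/SE = (42.83−42)/2.1909 = 0.3788
p-value (one-sided, H₁ less) = 0.64760
At α=0.1: p ≥ α → fail to reject H₀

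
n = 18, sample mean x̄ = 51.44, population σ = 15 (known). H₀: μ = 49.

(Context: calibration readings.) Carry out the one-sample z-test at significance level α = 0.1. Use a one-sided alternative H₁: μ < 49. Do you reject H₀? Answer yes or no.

reject H₀: no

SE = σ/√n = 15/√18 = 3.5355
z = (x̄−μ₀)/SE = (51.44−49)/3.5355 = 0.6901
p-value (one-sided, H₁ less) = 0.75495
At α=0.1: p ≥ α → fail to reject H₀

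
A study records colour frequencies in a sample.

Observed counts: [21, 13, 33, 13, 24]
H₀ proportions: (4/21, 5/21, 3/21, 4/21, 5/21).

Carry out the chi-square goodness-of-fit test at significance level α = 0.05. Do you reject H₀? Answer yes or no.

n = 104; E_i = n·p_i = [19.81, 24.76, 14.86, 19.81, 24.76]
χ² = (21−19.81)²/19.81 + (13−24.76)²/24.76 + (33−14.86)²/14.86 + (13−19.81)²/19.81 + (24−24.76)²/24.76 = 30.1779
df = 4
p-value (upper-tail) = 0.00000
At α=0.05: p < α → reject H₀

reject H₀: yes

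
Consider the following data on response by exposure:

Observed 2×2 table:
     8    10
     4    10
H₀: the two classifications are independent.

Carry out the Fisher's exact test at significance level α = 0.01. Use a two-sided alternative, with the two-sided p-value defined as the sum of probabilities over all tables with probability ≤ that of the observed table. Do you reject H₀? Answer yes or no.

Margins: r₁=18, r₂=14, c₁=12, c₂=20, n=32
p_obs = C(18,8)·C(14,4)/C(32,12); sum pmf over tables with pmf ≤ p_obs
p-value (two-sided) = 0.47093
At α=0.01: p ≥ α → fail to reject H₀

reject H₀: no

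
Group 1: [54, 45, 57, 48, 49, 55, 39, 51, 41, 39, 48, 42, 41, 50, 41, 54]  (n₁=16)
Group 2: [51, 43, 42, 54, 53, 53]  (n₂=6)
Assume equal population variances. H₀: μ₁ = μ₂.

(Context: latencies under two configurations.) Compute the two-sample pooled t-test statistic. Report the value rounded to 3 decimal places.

test statistic = -0.778

x̄₁=47.125, s₁=6.098, n₁=16
x̄₂=49.333, s₂=5.391, n₂=6
s_p² = [15·6.098² + 5·5.391²]/20 = 35.1542
SE = √(s_p²·(1/16+1/6)) = 2.8383
t = (47.125−49.333)/2.8383 = -0.7780
df = 20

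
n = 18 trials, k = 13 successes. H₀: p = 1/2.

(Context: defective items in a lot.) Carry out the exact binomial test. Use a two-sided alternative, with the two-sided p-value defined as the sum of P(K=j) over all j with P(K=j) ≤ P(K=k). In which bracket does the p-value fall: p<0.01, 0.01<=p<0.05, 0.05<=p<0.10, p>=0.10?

Exact binomial: n=18, k=13, p₀=1/2=0.5000
P(X=j) = C(n,j)·p₀^j·(1−p₀)^(n−j); p = Σ P(X=j) over j with P(X=j) ≤ P(X=13)
p-value (two-sided) = 0.09625
→ bracket: 0.05<=p<0.10

p-value bracket: 0.05<=p<0.10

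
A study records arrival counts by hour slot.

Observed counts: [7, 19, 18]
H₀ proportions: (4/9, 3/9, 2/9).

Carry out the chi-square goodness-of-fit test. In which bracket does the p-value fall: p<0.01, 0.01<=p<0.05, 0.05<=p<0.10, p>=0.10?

p-value bracket: p<0.01

n = 44; E_i = n·p_i = [19.56, 14.67, 9.78]
χ² = (7−19.56)²/19.56 + (19−14.67)²/14.67 + (18−9.78)²/9.78 = 16.2557
df = 2
p-value (upper-tail) = 0.00030
→ bracket: p<0.01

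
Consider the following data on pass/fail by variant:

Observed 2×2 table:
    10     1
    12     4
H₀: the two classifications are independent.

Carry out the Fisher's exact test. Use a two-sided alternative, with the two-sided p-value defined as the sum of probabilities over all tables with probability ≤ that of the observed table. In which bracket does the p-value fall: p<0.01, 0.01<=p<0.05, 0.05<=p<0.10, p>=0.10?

p-value bracket: p>=0.10

Margins: r₁=11, r₂=16, c₁=22, c₂=5, n=27
p_obs = C(11,10)·C(16,12)/C(27,22); sum pmf over tables with pmf ≤ p_obs
p-value (two-sided) = 0.61848
→ bracket: p>=0.10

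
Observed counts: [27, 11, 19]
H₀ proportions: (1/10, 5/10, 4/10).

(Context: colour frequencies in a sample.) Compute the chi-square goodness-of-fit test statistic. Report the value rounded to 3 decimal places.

n = 57; E_i = n·p_i = [5.70, 28.50, 22.80]
χ² = (27−5.70)²/5.70 + (11−28.50)²/28.50 + (19−22.80)²/22.80 = 90.9737
df = 2

test statistic = 90.974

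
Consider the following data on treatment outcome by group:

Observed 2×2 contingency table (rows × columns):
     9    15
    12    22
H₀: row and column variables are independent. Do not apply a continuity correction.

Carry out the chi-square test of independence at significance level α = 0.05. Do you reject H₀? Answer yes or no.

reject H₀: no

Row totals [24, 34], col totals [21, 37], n=58
χ² = (9−8.69)²/8.69 + (15−15.31)²/15.31 + (12−12.31)²/12.31 + (22−21.69)²/21.69 = 0.0296
df = 1
p-value (upper-tail) = 0.86331
At α=0.05: p ≥ α → fail to reject H₀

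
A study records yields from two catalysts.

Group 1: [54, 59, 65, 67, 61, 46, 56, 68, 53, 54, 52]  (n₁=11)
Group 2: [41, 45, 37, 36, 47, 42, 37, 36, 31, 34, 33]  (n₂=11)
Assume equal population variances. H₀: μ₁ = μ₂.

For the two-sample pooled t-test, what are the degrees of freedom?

degrees of freedom = 20

df = n₁ + n₂ − 2 = 11 + 11 − 2 = 20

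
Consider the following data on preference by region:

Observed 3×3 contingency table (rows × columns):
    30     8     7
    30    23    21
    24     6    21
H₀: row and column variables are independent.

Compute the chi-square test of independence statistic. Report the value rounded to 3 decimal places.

Row totals [45, 74, 51], col totals [84, 37, 49], n=170
χ² = (30−22.24)²/22.24 + (8−9.79)²/9.79 + (7−12.97)²/12.97 + (30−36.56)²/36.56 + (23−16.11)²/16.11 + (21−21.33)²/21.33 + (24−25.20)²/25.20 + (6−11.10)²/11.10 + (21−14.70)²/14.70 = 15.0236
df = 4

test statistic = 15.024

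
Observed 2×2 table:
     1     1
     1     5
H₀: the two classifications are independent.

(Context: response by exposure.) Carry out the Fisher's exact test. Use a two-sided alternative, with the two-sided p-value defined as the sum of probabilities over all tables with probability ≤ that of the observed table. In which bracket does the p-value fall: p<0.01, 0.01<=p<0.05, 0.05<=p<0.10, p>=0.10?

p-value bracket: p>=0.10

Margins: r₁=2, r₂=6, c₁=2, c₂=6, n=8
p_obs = C(2,1)·C(6,1)/C(8,2); sum pmf over tables with pmf ≤ p_obs
p-value (two-sided) = 0.46429
→ bracket: p>=0.10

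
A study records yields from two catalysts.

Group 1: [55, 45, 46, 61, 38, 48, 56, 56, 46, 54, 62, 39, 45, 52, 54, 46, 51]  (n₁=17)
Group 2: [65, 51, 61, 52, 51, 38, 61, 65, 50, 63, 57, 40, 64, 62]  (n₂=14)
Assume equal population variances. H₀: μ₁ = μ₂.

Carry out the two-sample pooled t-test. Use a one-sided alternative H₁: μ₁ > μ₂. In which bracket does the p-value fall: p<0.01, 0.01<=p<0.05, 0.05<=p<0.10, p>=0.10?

x̄₁=50.235, s₁=6.915, n₁=17
x̄₂=55.714, s₂=8.957, n₂=14
s_p² = [16·6.915² + 13·8.957²]/29 = 62.3419
SE = √(s_p²·(1/17+1/14)) = 2.8496
t = (50.235−55.714)/2.8496 = -1.9227
df = 29
p-value (one-sided, H₁ greater) = 0.96781
→ bracket: p>=0.10

p-value bracket: p>=0.10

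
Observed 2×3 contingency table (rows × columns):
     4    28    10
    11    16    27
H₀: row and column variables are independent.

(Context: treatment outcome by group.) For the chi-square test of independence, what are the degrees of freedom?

df = (r−1)(c−1) = (2−1)·(3−1) = 2

degrees of freedom = 2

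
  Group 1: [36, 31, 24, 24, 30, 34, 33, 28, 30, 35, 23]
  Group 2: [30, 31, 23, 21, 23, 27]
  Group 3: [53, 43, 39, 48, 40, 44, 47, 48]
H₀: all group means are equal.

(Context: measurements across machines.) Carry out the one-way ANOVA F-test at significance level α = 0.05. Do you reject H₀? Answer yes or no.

Group means [29.82, 25.83, 45.25], grand mean 33.800
SSB = Σnᵢ(x̄ᵢ−x̄)² = 1604.030; SSW = ΣΣ(x−x̄ᵢ)² = 447.970
MSB = 1604.030/2 = 802.0152; MSW = 447.970/22 = 20.3623
F = MSB/MSW = 39.3873
df = (2, 22)
p-value (upper-tail) = 0.00000
At α=0.05: p < α → reject H₀

reject H₀: yes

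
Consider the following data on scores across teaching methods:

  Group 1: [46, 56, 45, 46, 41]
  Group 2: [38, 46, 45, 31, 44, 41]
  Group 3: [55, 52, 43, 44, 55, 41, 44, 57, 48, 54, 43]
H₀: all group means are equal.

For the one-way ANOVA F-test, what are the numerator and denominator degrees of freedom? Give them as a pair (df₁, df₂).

k = 3 groups, N = 22 total
df = (k−1, N−k) = (3−1, 22−3) = (2, 19)

degrees of freedom = [2, 19]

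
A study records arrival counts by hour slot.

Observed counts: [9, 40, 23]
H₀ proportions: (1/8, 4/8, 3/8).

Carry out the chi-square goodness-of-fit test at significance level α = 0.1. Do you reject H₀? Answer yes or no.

n = 72; E_i = n·p_i = [9.00, 36.00, 27.00]
χ² = (9−9.00)²/9.00 + (40−36.00)²/36.00 + (23−27.00)²/27.00 = 1.0370
df = 2
p-value (upper-tail) = 0.59540
At α=0.1: p ≥ α → fail to reject H₀

reject H₀: no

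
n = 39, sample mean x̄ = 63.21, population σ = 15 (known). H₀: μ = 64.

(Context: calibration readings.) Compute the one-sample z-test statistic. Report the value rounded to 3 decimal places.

test statistic = -0.329

SE = σ/√n = 15/√39 = 2.4019
z = (x̄−μ₀)/SE = (63.21−64)/2.4019 = -0.3289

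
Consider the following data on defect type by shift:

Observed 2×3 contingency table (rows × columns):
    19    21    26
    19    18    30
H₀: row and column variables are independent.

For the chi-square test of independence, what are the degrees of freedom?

degrees of freedom = 2

df = (r−1)(c−1) = (2−1)·(3−1) = 2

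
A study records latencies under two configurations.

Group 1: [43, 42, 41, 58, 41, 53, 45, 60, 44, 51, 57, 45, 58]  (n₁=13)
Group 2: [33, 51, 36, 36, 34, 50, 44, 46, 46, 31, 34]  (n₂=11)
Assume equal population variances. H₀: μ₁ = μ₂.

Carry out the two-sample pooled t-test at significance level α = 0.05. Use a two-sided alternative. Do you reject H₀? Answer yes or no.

x̄₁=49.077, s₁=7.285, n₁=13
x̄₂=40.091, s₂=7.368, n₂=11
s_p² = [12·7.285² + 10·7.368²]/22 = 53.6287
SE = √(s_p²·(1/13+1/11)) = 3.0001
t = (49.077−40.091)/3.0001 = 2.9952
df = 22
p-value (two-sided) = 0.00667
At α=0.05: p < α → reject H₀

reject H₀: yes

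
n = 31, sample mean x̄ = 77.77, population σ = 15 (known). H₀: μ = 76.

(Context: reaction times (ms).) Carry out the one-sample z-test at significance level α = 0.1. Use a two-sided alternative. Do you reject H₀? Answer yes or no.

SE = σ/√n = 15/√31 = 2.6941
z = (x̄−μ₀)/SE = (77.77−76)/2.6941 = 0.6570
p-value (two-sided) = 0.51118
At α=0.1: p ≥ α → fail to reject H₀

reject H₀: no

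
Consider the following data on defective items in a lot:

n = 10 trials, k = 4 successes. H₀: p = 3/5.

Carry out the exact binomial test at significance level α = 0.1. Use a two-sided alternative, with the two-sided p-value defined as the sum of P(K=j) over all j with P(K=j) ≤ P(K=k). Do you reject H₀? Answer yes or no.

Exact binomial: n=10, k=4, p₀=3/5=0.6000
P(X=j) = C(n,j)·p₀^j·(1−p₀)^(n−j); p = Σ P(X=j) over j with P(X=j) ≤ P(X=4)
p-value (two-sided) = 0.21260
At α=0.1: p ≥ α → fail to reject H₀

reject H₀: no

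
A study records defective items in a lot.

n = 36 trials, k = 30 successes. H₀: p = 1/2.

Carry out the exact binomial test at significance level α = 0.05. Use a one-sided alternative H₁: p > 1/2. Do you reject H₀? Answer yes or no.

Exact binomial: n=36, k=30, p₀=1/2=0.5000
P(X≥30) from Σ C(n,i)·p₀^i·(1−p₀)^(n−i)
p-value (one-sided, H₁ greater) = 0.00003
At α=0.05: p < α → reject H₀

reject H₀: yes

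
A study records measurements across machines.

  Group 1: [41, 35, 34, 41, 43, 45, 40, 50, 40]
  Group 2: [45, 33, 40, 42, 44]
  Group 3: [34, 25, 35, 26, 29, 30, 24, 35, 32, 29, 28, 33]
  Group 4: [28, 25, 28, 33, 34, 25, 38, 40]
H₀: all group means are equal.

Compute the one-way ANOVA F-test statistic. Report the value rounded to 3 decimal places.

test statistic = 13.324

Group means [41.00, 40.80, 30.00, 31.38], grand mean 34.824
SSB = Σnᵢ(x̄ᵢ−x̄)² = 896.266; SSW = ΣΣ(x−x̄ᵢ)² = 672.675
MSB = 896.266/3 = 298.7554; MSW = 672.675/30 = 22.4225
F = MSB/MSW = 13.3239
df = (3, 30)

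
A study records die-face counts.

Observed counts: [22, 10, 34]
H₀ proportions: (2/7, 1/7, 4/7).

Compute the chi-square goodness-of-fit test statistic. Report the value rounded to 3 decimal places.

test statistic = 0.924

n = 66; E_i = n·p_i = [18.86, 9.43, 37.71]
χ² = (22−18.86)²/18.86 + (10−9.43)²/9.43 + (34−37.71)²/37.71 = 0.9242
df = 2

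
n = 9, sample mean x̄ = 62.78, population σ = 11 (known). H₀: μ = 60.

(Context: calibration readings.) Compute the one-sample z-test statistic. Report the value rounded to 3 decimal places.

test statistic = 0.758

SE = σ/√n = 11/√9 = 3.6667
z = (x̄−μ₀)/SE = (62.78−60)/3.6667 = 0.7582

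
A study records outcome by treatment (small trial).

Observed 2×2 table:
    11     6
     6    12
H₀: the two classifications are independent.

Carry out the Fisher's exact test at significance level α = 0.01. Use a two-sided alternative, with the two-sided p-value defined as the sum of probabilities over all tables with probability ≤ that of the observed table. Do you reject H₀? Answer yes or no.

reject H₀: no

Margins: r₁=17, r₂=18, c₁=17, c₂=18, n=35
p_obs = C(17,11)·C(18,6)/C(35,17); sum pmf over tables with pmf ≤ p_obs
p-value (two-sided) = 0.09434
At α=0.01: p ≥ α → fail to reject H₀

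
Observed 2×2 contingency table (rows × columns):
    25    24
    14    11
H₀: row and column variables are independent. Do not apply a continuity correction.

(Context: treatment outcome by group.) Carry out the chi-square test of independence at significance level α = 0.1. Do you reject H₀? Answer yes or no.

reject H₀: no

Row totals [49, 25], col totals [39, 35], n=74
χ² = (25−25.82)²/25.82 + (24−23.18)²/23.18 + (14−13.18)²/13.18 + (11−11.82)²/11.82 = 0.1647
df = 1
p-value (upper-tail) = 0.68489
At α=0.1: p ≥ α → fail to reject H₀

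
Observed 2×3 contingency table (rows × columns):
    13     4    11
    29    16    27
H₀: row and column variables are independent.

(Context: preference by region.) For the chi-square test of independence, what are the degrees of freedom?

df = (r−1)(c−1) = (2−1)·(3−1) = 2

degrees of freedom = 2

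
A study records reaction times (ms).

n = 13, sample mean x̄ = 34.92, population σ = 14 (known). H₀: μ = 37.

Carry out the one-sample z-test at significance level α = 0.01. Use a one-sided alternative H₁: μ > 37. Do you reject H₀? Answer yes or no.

SE = σ/√n = 14/√13 = 3.8829
z = (x̄−μ₀)/SE = (34.92−37)/3.8829 = -0.5357
p-value (one-sided, H₁ greater) = 0.70391
At α=0.01: p ≥ α → fail to reject H₀

reject H₀: no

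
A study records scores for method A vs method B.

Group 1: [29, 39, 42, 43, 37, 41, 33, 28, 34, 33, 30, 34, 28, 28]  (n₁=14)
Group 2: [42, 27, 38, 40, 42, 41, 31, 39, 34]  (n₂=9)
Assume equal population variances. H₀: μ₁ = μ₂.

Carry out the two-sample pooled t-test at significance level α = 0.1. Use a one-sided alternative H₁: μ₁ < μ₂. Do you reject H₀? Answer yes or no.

x̄₁=34.214, s₁=5.395, n₁=14
x̄₂=37.111, s₂=5.302, n₂=9
s_p² = [13·5.395² + 8·5.302²]/21 = 28.7260
SE = √(s_p²·(1/14+1/9)) = 2.2899
t = (34.214−37.111)/2.2899 = -1.2650
df = 21
p-value (one-sided, H₁ less) = 0.10986
At α=0.1: p ≥ α → fail to reject H₀

reject H₀: no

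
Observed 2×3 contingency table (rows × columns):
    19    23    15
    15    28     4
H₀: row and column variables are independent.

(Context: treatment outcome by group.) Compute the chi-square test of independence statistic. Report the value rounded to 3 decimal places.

test statistic = 6.427

Row totals [57, 47], col totals [34, 51, 19], n=104
χ² = (19−18.63)²/18.63 + (23−27.95)²/27.95 + (15−10.41)²/10.41 + (15−15.37)²/15.37 + (28−23.05)²/23.05 + (4−8.59)²/8.59 = 6.4271
df = 2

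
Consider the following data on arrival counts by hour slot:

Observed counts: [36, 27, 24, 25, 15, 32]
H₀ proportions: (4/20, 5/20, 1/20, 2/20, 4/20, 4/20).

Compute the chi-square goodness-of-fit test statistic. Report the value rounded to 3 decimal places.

n = 159; E_i = n·p_i = [31.80, 39.75, 7.95, 15.90, 31.80, 31.80]
χ² = (36−31.80)²/31.80 + (27−39.75)²/39.75 + (24−7.95)²/7.95 + (25−15.90)²/15.90 + (15−31.80)²/31.80 + (32−31.80)²/31.80 = 51.1321
df = 5

test statistic = 51.132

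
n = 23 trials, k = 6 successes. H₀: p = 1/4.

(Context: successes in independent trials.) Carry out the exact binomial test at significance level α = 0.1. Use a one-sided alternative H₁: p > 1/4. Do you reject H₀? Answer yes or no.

reject H₀: no

Exact binomial: n=23, k=6, p₀=1/4=0.2500
P(X≥6) from Σ C(n,i)·p₀^i·(1−p₀)^(n−i)
p-value (one-sided, H₁ greater) = 0.53153
At α=0.1: p ≥ α → fail to reject H₀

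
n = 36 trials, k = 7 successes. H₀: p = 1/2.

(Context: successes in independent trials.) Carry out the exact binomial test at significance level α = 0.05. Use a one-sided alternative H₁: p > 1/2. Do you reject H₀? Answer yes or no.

reject H₀: no

Exact binomial: n=36, k=7, p₀=1/2=0.5000
P(X≥7) from Σ C(n,i)·p₀^i·(1−p₀)^(n−i)
p-value (one-sided, H₁ greater) = 0.99997
At α=0.05: p ≥ α → fail to reject H₀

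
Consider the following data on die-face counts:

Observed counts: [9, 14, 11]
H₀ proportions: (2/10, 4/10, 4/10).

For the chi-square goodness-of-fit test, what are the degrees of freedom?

degrees of freedom = 2

df = k − 1 = 3 − 1 = 2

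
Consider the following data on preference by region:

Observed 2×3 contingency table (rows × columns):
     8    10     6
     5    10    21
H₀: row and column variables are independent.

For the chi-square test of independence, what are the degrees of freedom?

df = (r−1)(c−1) = (2−1)·(3−1) = 2

degrees of freedom = 2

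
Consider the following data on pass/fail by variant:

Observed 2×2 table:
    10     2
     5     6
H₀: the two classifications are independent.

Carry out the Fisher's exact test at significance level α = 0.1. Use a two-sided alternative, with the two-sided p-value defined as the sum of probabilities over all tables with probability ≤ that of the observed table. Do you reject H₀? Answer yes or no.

Margins: r₁=12, r₂=11, c₁=15, c₂=8, n=23
p_obs = C(12,10)·C(11,5)/C(23,15); sum pmf over tables with pmf ≤ p_obs
p-value (two-sided) = 0.08938
At α=0.1: p < α → reject H₀

reject H₀: yes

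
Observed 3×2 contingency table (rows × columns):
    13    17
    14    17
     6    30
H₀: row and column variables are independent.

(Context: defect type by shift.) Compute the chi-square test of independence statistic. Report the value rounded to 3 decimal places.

Row totals [30, 31, 36], col totals [33, 64], n=97
χ² = (13−10.21)²/10.21 + (17−19.79)²/19.79 + (14−10.55)²/10.55 + (17−20.45)²/20.45 + (6−12.25)²/12.25 + (30−23.75)²/23.75 = 7.7032
df = 2

test statistic = 7.703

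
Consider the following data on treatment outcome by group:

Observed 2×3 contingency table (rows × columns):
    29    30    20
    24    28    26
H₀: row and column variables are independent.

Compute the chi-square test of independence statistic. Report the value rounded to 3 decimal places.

Row totals [79, 78], col totals [53, 58, 46], n=157
χ² = (29−26.67)²/26.67 + (30−29.18)²/29.18 + (20−23.15)²/23.15 + (24−26.33)²/26.33 + (28−28.82)²/28.82 + (26−22.85)²/22.85 = 1.3170
df = 2

test statistic = 1.317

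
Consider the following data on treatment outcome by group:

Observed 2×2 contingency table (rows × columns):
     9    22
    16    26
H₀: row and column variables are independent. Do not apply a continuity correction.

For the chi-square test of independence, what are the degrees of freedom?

df = (r−1)(c−1) = (2−1)·(2−1) = 1

degrees of freedom = 1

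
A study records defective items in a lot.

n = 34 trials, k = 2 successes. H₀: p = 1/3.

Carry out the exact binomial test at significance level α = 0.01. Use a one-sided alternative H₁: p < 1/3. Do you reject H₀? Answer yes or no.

reject H₀: yes

Exact binomial: n=34, k=2, p₀=1/3=0.3333
P(X≤2) from Σ C(n,i)·p₀^i·(1−p₀)^(n−i)
p-value (one-sided, H₁ less) = 0.00016
At α=0.01: p < α → reject H₀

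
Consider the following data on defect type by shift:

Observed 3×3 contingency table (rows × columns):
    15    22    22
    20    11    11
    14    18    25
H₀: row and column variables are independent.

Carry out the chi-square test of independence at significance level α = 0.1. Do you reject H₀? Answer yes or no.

Row totals [59, 42, 57], col totals [49, 51, 58], n=158
χ² = (15−18.30)²/18.30 + (22−19.04)²/19.04 + (22−21.66)²/21.66 + (20−13.03)²/13.03 + (11−13.56)²/13.56 + (11−15.42)²/15.42 + (14−17.68)²/17.68 + (18−18.40)²/18.40 + (25−20.92)²/20.92 = 8.1088
df = 4
p-value (upper-tail) = 0.08767
At α=0.1: p < α → reject H₀

reject H₀: yes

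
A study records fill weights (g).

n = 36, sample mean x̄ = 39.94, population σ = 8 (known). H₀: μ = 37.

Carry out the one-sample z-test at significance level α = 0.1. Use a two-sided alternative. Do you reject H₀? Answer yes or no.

reject H₀: yes

SE = σ/√n = 8/√36 = 1.3333
z = (x̄−μ₀)/SE = (39.94−37)/1.3333 = 2.2050
p-value (two-sided) = 0.02745
At α=0.1: p < α → reject H₀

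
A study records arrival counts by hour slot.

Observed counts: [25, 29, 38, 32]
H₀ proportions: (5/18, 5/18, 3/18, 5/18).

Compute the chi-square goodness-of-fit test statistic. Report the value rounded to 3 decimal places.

n = 124; E_i = n·p_i = [34.44, 34.44, 20.67, 34.44]
χ² = (25−34.44)²/34.44 + (29−34.44)²/34.44 + (38−20.67)²/20.67 + (32−34.44)²/34.44 = 18.1613
df = 3

test statistic = 18.161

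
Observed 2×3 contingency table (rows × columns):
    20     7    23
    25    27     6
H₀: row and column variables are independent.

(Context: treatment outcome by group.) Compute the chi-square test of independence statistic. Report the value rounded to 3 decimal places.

Row totals [50, 58], col totals [45, 34, 29], n=108
χ² = (20−20.83)²/20.83 + (7−15.74)²/15.74 + (23−13.43)²/13.43 + (25−24.17)²/24.17 + (27−18.26)²/18.26 + (6−15.57)²/15.57 = 21.8129
df = 2

test statistic = 21.813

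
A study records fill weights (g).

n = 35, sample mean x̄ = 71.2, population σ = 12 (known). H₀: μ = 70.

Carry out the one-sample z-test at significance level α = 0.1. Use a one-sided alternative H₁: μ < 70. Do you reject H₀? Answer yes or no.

reject H₀: no

SE = σ/√n = 12/√35 = 2.0284
z = (x̄−μ₀)/SE = (71.2−70)/2.0284 = 0.5916
p-value (one-sided, H₁ less) = 0.72294
At α=0.1: p ≥ α → fail to reject H₀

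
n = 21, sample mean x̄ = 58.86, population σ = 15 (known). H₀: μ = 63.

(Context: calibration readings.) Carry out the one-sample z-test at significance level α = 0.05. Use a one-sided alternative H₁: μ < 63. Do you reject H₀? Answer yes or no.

reject H₀: no

SE = σ/√n = 15/√21 = 3.2733
z = (x̄−μ₀)/SE = (58.86−63)/3.2733 = -1.2648
p-value (one-sided, H₁ less) = 0.10297
At α=0.05: p ≥ α → fail to reject H₀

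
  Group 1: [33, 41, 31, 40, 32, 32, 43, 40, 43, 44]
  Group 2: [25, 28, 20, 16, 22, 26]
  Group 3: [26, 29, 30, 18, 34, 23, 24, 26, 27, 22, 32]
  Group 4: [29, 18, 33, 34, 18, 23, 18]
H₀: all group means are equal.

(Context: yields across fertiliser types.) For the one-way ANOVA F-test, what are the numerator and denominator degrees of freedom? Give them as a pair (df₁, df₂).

degrees of freedom = [3, 30]

k = 4 groups, N = 34 total
df = (k−1, N−k) = (4−1, 34−4) = (3, 30)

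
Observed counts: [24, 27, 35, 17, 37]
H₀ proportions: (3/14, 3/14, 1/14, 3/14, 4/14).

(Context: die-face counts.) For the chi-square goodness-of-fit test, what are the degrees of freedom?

df = k − 1 = 5 − 1 = 4

degrees of freedom = 4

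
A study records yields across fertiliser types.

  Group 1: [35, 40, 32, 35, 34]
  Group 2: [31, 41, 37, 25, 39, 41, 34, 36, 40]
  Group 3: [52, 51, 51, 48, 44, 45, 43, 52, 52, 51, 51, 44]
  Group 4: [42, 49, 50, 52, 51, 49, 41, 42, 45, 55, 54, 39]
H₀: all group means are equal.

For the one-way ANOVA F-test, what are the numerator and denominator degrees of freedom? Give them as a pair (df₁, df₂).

k = 4 groups, N = 38 total
df = (k−1, N−k) = (4−1, 38−4) = (3, 34)

degrees of freedom = [3, 34]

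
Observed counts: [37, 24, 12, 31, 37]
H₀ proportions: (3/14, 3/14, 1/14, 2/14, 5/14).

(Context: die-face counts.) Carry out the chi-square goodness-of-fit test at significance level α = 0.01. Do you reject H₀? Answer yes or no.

n = 141; E_i = n·p_i = [30.21, 30.21, 10.07, 20.14, 50.36]
χ² = (37−30.21)²/30.21 + (24−30.21)²/30.21 + (12−10.07)²/10.07 + (31−20.14)²/20.14 + (37−50.36)²/50.36 = 12.5664
df = 4
p-value (upper-tail) = 0.01360
At α=0.01: p ≥ α → fail to reject H₀

reject H₀: no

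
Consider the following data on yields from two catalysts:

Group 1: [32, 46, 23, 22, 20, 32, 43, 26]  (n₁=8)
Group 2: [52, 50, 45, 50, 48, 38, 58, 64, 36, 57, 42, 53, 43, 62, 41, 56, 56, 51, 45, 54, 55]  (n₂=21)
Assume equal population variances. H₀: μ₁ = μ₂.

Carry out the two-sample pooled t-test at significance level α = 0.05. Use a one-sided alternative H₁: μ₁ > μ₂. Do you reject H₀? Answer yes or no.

reject H₀: no

x̄₁=30.500, s₁=9.710, n₁=8
x̄₂=50.286, s₂=7.636, n₂=21
s_p² = [7·9.710² + 20·7.636²]/27 = 67.6402
SE = √(s_p²·(1/8+1/21)) = 3.4170
t = (30.500−50.286)/3.4170 = -5.7904
df = 27
p-value (one-sided, H₁ greater) = 1.00000
At α=0.05: p ≥ α → fail to reject H₀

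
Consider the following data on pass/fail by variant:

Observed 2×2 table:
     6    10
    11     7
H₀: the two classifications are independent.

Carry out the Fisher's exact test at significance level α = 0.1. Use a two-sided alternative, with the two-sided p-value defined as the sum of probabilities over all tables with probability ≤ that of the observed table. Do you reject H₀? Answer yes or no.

Margins: r₁=16, r₂=18, c₁=17, c₂=17, n=34
p_obs = C(16,6)·C(18,11)/C(34,17); sum pmf over tables with pmf ≤ p_obs
p-value (two-sided) = 0.30283
At α=0.1: p ≥ α → fail to reject H₀

reject H₀: no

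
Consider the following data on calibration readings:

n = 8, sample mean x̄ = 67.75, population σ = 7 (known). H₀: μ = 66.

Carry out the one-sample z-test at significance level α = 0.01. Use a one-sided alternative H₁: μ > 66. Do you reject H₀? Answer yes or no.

reject H₀: no

SE = σ/√n = 7/√8 = 2.4749
z = (x̄−μ₀)/SE = (67.75−66)/2.4749 = 0.7071
p-value (one-sided, H₁ greater) = 0.23975
At α=0.01: p ≥ α → fail to reject H₀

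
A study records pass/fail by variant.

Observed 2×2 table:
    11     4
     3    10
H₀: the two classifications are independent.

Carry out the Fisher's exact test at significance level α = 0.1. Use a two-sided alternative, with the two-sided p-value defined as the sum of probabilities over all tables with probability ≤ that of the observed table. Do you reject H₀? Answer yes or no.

Margins: r₁=15, r₂=13, c₁=14, c₂=14, n=28
p_obs = C(15,11)·C(13,3)/C(28,14); sum pmf over tables with pmf ≤ p_obs
p-value (two-sided) = 0.02130
At α=0.1: p < α → reject H₀

reject H₀: yes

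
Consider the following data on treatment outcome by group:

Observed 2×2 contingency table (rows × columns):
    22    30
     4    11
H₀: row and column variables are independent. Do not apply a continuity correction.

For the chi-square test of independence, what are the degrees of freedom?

df = (r−1)(c−1) = (2−1)·(2−1) = 1

degrees of freedom = 1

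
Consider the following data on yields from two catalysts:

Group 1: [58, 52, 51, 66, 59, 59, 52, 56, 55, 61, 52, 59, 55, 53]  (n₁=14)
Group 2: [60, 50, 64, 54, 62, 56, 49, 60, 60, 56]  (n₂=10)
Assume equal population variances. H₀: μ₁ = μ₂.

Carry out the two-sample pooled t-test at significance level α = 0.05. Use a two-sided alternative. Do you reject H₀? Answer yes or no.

x̄₁=56.286, s₁=4.286, n₁=14
x̄₂=57.100, s₂=4.999, n₂=10
s_p² = [13·4.286² + 9·4.999²]/22 = 21.0799
SE = √(s_p²·(1/14+1/10)) = 1.9010
t = (56.286−57.100)/1.9010 = -0.4284
df = 22
p-value (two-sided) = 0.67256
At α=0.05: p ≥ α → fail to reject H₀

reject H₀: no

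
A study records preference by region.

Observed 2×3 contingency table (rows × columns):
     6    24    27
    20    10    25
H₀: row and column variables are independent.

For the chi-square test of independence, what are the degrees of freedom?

df = (r−1)(c−1) = (2−1)·(3−1) = 2

degrees of freedom = 2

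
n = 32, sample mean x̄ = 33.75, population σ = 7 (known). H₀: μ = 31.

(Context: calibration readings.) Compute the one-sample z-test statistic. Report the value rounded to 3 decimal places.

test statistic = 2.222

SE = σ/√n = 7/√32 = 1.2374
z = (x̄−μ₀)/SE = (33.75−31)/1.2374 = 2.2223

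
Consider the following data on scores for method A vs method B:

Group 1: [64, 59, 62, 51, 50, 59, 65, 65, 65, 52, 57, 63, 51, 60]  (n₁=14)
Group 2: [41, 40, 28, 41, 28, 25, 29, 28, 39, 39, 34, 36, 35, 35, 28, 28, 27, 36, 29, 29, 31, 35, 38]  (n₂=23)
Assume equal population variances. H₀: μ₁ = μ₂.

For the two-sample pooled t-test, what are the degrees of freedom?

df = n₁ + n₂ − 2 = 14 + 23 − 2 = 35

degrees of freedom = 35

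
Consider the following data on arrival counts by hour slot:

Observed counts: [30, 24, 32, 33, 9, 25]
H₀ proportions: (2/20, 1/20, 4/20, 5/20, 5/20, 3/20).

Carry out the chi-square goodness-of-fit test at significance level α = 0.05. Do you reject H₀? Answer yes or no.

n = 153; E_i = n·p_i = [15.30, 7.65, 30.60, 38.25, 38.25, 22.95]
χ² = (30−15.30)²/15.30 + (24−7.65)²/7.65 + (32−30.60)²/30.60 + (33−38.25)²/38.25 + (9−38.25)²/38.25 + (25−22.95)²/22.95 = 72.4031
df = 5
p-value (upper-tail) = 0.00000
At α=0.05: p < α → reject H₀

reject H₀: yes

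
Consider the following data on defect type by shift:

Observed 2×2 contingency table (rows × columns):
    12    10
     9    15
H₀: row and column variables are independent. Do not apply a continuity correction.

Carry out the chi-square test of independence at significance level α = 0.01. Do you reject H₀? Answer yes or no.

Row totals [22, 24], col totals [21, 25], n=46
χ² = (12−10.04)²/10.04 + (10−11.96)²/11.96 + (9−10.96)²/10.96 + (15−13.04)²/13.04 = 1.3442
df = 1
p-value (upper-tail) = 0.24630
At α=0.01: p ≥ α → fail to reject H₀

reject H₀: no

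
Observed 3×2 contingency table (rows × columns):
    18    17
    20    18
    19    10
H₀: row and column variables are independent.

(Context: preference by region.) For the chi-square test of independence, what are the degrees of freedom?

df = (r−1)(c−1) = (3−1)·(2−1) = 2

degrees of freedom = 2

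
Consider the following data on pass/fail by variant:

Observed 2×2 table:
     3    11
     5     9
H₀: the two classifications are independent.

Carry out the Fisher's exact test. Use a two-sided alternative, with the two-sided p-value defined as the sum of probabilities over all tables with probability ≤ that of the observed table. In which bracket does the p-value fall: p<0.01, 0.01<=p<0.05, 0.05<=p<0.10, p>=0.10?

p-value bracket: p>=0.10

Margins: r₁=14, r₂=14, c₁=8, c₂=20, n=28
p_obs = C(14,3)·C(14,5)/C(28,8); sum pmf over tables with pmf ≤ p_obs
p-value (two-sided) = 0.67762
→ bracket: p>=0.10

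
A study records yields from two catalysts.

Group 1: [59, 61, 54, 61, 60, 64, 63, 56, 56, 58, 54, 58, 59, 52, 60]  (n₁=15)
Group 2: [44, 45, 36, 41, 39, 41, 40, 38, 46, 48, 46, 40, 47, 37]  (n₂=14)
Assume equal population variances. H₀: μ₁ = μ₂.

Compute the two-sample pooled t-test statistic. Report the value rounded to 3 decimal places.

test statistic = 11.949

x̄₁=58.333, s₁=3.416, n₁=15
x̄₂=42.000, s₂=3.942, n₂=14
s_p² = [14·3.416² + 13·3.942²]/27 = 13.5309
SE = √(s_p²·(1/15+1/14)) = 1.3669
t = (58.333−42.000)/1.3669 = 11.9488
df = 27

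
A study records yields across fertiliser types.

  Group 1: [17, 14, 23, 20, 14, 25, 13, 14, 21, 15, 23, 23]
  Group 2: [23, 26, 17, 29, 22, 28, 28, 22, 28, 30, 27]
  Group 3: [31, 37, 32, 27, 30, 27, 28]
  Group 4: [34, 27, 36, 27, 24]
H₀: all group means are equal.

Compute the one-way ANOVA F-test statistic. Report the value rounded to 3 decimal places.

test statistic = 15.021

Group means [18.50, 25.45, 30.29, 29.60], grand mean 24.629
SSB = Σnᵢ(x̄ᵢ−x̄)² = 805.816; SSW = ΣΣ(x−x̄ᵢ)² = 554.356
MSB = 805.816/3 = 268.6052; MSW = 554.356/31 = 17.8824
F = MSB/MSW = 15.0206
df = (3, 31)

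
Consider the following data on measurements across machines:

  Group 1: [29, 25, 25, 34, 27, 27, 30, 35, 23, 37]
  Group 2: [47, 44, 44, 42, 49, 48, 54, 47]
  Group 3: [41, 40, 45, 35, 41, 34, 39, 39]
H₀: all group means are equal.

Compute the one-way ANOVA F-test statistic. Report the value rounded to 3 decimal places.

test statistic = 42.383

Group means [29.20, 46.88, 39.25], grand mean 37.731
SSB = Σnᵢ(x̄ᵢ−x̄)² = 1415.140; SSW = ΣΣ(x−x̄ᵢ)² = 383.975
MSB = 1415.140/2 = 707.5702; MSW = 383.975/23 = 16.6946
F = MSB/MSW = 42.3833
df = (2, 23)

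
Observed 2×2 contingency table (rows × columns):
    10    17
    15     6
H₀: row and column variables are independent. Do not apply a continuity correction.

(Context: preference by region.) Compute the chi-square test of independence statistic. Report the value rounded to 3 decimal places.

test statistic = 5.598

Row totals [27, 21], col totals [25, 23], n=48
χ² = (10−14.06)²/14.06 + (17−12.94)²/12.94 + (15−10.94)²/10.94 + (6−10.06)²/10.06 = 5.5983
df = 1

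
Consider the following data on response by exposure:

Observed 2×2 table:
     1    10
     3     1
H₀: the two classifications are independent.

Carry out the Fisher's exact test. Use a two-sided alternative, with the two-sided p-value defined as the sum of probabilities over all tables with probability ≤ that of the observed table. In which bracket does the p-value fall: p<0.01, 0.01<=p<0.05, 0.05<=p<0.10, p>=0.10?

p-value bracket: 0.01<=p<0.05

Margins: r₁=11, r₂=4, c₁=4, c₂=11, n=15
p_obs = C(11,1)·C(4,3)/C(15,4); sum pmf over tables with pmf ≤ p_obs
p-value (two-sided) = 0.03297
→ bracket: 0.01<=p<0.05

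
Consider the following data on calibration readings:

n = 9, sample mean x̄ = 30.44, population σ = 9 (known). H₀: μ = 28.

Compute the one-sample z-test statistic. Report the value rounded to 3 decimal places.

SE = σ/√n = 9/√9 = 3.0000
z = (x̄−μ₀)/SE = (30.44−28)/3.0000 = 0.8133

test statistic = 0.813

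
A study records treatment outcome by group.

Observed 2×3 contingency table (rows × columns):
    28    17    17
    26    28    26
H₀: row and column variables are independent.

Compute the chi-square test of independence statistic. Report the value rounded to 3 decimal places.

test statistic = 2.404

Row totals [62, 80], col totals [54, 45, 43], n=142
χ² = (28−23.58)²/23.58 + (17−19.65)²/19.65 + (17−18.77)²/18.77 + (26−30.42)²/30.42 + (28−25.35)²/25.35 + (26−24.23)²/24.23 = 2.4036
df = 2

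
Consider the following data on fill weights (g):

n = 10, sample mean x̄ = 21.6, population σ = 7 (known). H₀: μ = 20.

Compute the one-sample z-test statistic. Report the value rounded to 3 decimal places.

test statistic = 0.723

SE = σ/√n = 7/√10 = 2.2136
z = (x̄−μ₀)/SE = (21.6−20)/2.2136 = 0.7228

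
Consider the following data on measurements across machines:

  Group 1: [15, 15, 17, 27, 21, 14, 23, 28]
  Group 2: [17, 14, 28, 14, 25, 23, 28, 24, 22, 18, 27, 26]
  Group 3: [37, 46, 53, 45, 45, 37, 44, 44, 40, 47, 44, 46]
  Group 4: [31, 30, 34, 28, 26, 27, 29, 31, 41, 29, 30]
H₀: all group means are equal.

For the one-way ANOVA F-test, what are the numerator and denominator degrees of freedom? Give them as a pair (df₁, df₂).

degrees of freedom = [3, 39]

k = 4 groups, N = 43 total
df = (k−1, N−k) = (4−1, 43−4) = (3, 39)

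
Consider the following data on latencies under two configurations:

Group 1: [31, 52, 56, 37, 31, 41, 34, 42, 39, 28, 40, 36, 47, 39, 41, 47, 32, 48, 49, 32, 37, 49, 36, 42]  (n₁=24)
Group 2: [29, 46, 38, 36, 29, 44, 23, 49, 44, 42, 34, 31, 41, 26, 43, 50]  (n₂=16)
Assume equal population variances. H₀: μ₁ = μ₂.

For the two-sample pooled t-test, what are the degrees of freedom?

degrees of freedom = 38

df = n₁ + n₂ − 2 = 24 + 16 − 2 = 38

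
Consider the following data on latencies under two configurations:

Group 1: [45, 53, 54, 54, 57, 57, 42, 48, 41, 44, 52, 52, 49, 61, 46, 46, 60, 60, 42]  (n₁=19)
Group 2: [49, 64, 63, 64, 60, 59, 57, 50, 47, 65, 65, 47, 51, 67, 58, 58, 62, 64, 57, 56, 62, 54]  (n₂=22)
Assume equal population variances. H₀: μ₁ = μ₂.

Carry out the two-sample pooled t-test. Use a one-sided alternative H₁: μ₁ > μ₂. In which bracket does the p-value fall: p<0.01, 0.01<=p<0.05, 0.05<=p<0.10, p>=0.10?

x̄₁=50.684, s₁=6.524, n₁=19
x̄₂=58.136, s₂=6.198, n₂=22
s_p² = [18·6.524² + 21·6.198²]/39 = 40.3255
SE = √(s_p²·(1/19+1/22)) = 1.9888
t = (50.684−58.136)/1.9888 = -3.7470
df = 39
p-value (one-sided, H₁ greater) = 0.99971
→ bracket: p>=0.10

p-value bracket: p>=0.10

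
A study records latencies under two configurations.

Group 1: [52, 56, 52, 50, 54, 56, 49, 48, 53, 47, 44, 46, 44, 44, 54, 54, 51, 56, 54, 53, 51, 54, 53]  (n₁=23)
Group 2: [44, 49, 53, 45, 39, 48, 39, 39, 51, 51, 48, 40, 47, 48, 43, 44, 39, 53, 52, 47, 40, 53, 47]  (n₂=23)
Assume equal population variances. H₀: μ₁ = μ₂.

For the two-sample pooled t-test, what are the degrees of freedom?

df = n₁ + n₂ − 2 = 23 + 23 − 2 = 44

degrees of freedom = 44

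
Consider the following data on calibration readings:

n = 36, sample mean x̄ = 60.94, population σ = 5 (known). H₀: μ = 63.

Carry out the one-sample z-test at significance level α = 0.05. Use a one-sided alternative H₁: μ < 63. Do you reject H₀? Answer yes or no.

SE = σ/√n = 5/√36 = 0.8333
z = (x̄−μ₀)/SE = (60.94−63)/0.8333 = -2.4720
p-value (one-sided, H₁ less) = 0.00672
At α=0.05: p < α → reject H₀

reject H₀: yes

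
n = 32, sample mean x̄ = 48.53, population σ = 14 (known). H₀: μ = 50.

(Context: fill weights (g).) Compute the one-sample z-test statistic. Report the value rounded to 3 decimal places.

test statistic = -0.594

SE = σ/√n = 14/√32 = 2.4749
z = (x̄−μ₀)/SE = (48.53−50)/2.4749 = -0.5940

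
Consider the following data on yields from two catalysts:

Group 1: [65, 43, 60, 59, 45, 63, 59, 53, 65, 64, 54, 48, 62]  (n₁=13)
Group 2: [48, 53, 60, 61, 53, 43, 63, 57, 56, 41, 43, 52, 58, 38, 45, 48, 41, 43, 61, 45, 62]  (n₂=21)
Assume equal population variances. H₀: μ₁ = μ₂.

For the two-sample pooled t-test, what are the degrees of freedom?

df = n₁ + n₂ − 2 = 13 + 21 − 2 = 32

degrees of freedom = 32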